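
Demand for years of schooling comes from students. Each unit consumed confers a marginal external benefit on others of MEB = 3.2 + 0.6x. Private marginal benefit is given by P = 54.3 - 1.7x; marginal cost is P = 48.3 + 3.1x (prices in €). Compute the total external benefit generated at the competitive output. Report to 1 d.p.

Market equilibrium (private): 48.3 + 3.1x = 54.3 - 1.7x → x_m = 1.2500.
Total external benefit = ∫₀^{x_m} (3.2 + 0.6x) dx = 3.2×1.2500 + ½×0.6×1.2500² = 4.4688.

€4.5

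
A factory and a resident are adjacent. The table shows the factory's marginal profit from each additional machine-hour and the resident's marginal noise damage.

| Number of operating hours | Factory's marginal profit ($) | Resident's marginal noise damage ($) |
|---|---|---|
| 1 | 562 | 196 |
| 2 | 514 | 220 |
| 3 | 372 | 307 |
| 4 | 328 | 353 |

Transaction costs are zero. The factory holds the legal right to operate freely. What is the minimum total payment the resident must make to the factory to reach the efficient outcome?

Left alone the factory would choose level 4 (marginal profit stays positive).
Efficient level: k* = 3 (marginal profit ≥ marginal noise damage through 3).
The resident must at least cover the factory's forgone profit from cutting 4→3: 328 = 328.

$328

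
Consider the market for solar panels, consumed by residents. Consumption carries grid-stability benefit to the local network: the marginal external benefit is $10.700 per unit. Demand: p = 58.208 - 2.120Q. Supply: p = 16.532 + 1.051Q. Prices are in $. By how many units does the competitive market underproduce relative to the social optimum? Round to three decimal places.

Market equilibrium (private): 16.532 + 1.051Q = 58.208 - 2.120Q → Q_m = 13.1429.
Social marginal benefit = demand + MEB = 68.908 - 2.120Q.
Set SMB = MC: 68.908 - 2.120Q = 16.532 + 1.051Q → Q* = 16.5172.
Gap = |13.1429 − 16.5172| = 3.3743.

3.374 units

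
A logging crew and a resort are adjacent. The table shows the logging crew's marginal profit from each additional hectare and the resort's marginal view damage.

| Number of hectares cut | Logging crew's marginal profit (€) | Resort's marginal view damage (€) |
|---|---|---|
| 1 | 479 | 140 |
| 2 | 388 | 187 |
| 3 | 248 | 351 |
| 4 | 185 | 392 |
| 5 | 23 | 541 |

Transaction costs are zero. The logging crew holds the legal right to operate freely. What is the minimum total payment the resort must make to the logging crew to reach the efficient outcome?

€456

Left alone the logging crew would choose level 5 (marginal profit stays positive).
Efficient level: k* = 2 (marginal profit ≥ marginal view damage through 2).
The resort must at least cover the logging crew's forgone profit from cutting 5→2: 248 + 185 + 23 = 456.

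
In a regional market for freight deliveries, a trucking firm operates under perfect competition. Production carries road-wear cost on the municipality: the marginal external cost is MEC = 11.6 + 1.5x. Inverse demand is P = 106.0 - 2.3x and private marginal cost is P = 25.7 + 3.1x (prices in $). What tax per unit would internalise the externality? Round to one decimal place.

Social marginal cost = private MC + MEC = 37.3 + 4.6x.
Set SMC = demand: 37.3 + 4.6x = 106.0 - 2.3x → x* = 9.9565.
The Pigouvian tax equals MEC at x*: 11.6 + 1.5×9.9565 = 26.5348.

tax = $26.5 per unit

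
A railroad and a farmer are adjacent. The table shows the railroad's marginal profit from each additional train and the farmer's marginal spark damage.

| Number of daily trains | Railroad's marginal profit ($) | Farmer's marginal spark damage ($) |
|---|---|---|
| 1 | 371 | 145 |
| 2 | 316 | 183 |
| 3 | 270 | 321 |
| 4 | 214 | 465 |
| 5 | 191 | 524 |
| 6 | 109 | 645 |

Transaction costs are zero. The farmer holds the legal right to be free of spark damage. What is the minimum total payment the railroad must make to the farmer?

Efficient level: marginal profit ≥ marginal spark damage through level 2, so k* = 2.
With the farmer holding the right, the railroad must at least compensate total damage at k*: 145 + 183 = 328.

$328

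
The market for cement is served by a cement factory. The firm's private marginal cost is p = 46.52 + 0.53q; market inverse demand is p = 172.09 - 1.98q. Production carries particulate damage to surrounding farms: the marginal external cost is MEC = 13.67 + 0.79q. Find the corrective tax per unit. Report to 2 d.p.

Social marginal cost = private MC + MEC = 60.19 + 1.32q.
Set SMC = demand: 60.19 + 1.32q = 172.09 - 1.98q → q* = 33.9091.
The Pigouvian tax equals MEC at q*: 13.67 + 0.79×33.9091 = 40.4582.

tax = 40.46 per unit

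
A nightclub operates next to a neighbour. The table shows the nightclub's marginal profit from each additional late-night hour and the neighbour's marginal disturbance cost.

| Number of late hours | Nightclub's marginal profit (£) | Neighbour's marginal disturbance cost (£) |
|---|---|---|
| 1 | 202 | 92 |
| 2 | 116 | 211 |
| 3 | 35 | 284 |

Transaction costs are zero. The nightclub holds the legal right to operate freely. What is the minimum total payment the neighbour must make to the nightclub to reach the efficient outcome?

Left alone the nightclub would choose level 3 (marginal profit stays positive).
Efficient level: k* = 1 (marginal profit ≥ marginal disturbance cost through 1).
The neighbour must at least cover the nightclub's forgone profit from cutting 3→1: 116 + 35 = 151.

£151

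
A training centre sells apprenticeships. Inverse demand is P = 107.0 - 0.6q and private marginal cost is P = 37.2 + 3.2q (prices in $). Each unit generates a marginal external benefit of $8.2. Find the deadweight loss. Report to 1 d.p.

DWL = $8.8

Market equilibrium (private): 37.2 + 3.2q = 107.0 - 0.6q → q_m = 18.3684.
Social marginal cost = private MC − MEB = 29.0 + 3.2q.
Set SMC = demand: 29.0 + 3.2q = 107.0 - 0.6q → q* = 20.5263.
The welfare-loss triangle has base |q_m − q*| and height MEB(q_m) (the vertical gap between SMC and demand is zero at q* and MEB at q_m).
DWL = ½ × 2.1579 × 8.2000 = 8.8474.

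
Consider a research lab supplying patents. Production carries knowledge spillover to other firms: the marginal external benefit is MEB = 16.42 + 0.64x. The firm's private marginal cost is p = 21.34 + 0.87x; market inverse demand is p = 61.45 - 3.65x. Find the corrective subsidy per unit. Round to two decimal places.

subsidy = 25.74 per unit

Social marginal cost = private MC − MEB = 4.92 + 0.23x.
Set SMC = demand: 4.92 + 0.23x = 61.45 - 3.65x → x* = 14.5696.
The Pigouvian subsidy equals MEB at x*: 16.42 + 0.64×14.5696 = 25.7445.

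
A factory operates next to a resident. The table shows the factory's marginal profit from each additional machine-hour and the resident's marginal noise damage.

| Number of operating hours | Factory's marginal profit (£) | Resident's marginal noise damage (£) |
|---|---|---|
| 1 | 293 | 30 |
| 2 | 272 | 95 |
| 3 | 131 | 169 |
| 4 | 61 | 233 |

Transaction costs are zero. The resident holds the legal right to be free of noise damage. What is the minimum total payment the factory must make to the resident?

£125

Efficient level: marginal profit ≥ marginal noise damage through level 2, so k* = 2.
With the resident holding the right, the factory must at least compensate total damage at k*: 30 + 95 = 125.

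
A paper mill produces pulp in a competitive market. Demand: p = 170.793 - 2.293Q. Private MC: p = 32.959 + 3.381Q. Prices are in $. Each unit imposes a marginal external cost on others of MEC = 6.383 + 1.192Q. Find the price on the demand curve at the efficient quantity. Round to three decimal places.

P = $126.893

Social marginal cost = private MC + MEC = 39.342 + 4.573Q.
Set SMC = demand: 39.342 + 4.573Q = 170.793 - 2.293Q → Q* = 19.1452.
Consumer price on the demand curve at Q*: 170.793 − 2.293×19.1452 = 126.8931.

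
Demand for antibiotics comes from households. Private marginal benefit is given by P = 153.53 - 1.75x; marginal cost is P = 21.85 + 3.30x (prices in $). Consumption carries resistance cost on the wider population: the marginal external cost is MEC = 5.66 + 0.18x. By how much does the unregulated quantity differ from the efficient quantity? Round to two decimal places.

1.98 units

Market equilibrium (private): 21.85 + 3.30x = 153.53 - 1.75x → x_m = 26.0752.
Social marginal benefit = demand − MEC = 147.87 - 1.93x.
Set SMB = MC: 147.87 - 1.93x = 21.85 + 3.30x → x* = 24.0956.
Gap = |26.0752 − 24.0956| = 1.9796.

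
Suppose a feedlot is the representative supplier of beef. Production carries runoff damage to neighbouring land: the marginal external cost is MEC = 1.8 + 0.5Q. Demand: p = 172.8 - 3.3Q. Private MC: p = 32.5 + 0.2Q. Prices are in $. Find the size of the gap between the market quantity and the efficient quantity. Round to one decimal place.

5.5 units

Market equilibrium (private): 32.5 + 0.2Q = 172.8 - 3.3Q → Q_m = 40.0857.
Social marginal cost = private MC + MEC = 34.3 + 0.7Q.
Set SMC = demand: 34.3 + 0.7Q = 172.8 - 3.3Q → Q* = 34.6250.
Gap = |40.0857 − 34.6250| = 5.4607.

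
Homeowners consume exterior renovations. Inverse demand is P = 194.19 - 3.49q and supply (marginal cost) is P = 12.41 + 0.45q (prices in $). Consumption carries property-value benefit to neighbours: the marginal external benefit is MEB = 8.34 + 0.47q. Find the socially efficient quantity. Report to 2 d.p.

Social marginal benefit = demand + MEB = 202.53 - 3.02q.
Set SMB = MC: 202.53 - 3.02q = 12.41 + 0.45q → q* = 54.7896.

q* = 54.79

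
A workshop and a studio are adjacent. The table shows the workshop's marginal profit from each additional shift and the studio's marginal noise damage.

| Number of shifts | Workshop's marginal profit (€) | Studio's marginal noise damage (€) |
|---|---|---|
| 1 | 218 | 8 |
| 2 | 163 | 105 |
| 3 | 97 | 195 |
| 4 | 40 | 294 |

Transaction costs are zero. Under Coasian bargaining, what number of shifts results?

Bargaining reaches the level where marginal profit last exceeds marginal noise damage.
That holds through level 2 (163 ≥ 105) but not at 3 (97 < 195).

2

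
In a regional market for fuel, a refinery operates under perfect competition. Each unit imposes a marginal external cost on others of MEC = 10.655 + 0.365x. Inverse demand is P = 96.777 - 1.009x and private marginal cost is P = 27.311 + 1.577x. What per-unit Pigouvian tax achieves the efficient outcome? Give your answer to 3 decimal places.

tax = 17.929 per unit

Social marginal cost = private MC + MEC = 37.966 + 1.942x.
Set SMC = demand: 37.966 + 1.942x = 96.777 - 1.009x → x* = 19.9292.
The Pigouvian tax equals MEC at x*: 10.655 + 0.365×19.9292 = 17.9292.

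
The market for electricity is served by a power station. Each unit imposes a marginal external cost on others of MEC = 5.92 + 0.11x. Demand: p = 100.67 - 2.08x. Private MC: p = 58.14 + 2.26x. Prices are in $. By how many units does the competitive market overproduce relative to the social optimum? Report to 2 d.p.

Market equilibrium (private): 58.14 + 2.26x = 100.67 - 2.08x → x_m = 9.7995.
Social marginal cost = private MC + MEC = 64.06 + 2.37x.
Set SMC = demand: 64.06 + 2.37x = 100.67 - 2.08x → x* = 8.2270.
Gap = |9.7995 − 8.2270| = 1.5725.

1.57 units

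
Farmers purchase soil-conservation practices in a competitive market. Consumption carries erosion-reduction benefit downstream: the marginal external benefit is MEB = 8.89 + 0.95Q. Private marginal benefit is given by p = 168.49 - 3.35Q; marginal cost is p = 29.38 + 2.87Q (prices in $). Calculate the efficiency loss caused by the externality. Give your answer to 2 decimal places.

Market equilibrium (private): 29.38 + 2.87Q = 168.49 - 3.35Q → Q_m = 22.3650.
Social marginal benefit = demand + MEB = 177.38 - 2.40Q.
Set SMB = MC: 177.38 - 2.40Q = 29.38 + 2.87Q → Q* = 28.0835.
The welfare-loss triangle has base |Q_m − Q*| and height MEB(Q_m) (the vertical gap between SMB and MC is zero at Q* and MEB at Q_m).
DWL = ½ × 5.7185 × 30.1367 = 86.1684.

DWL = $86.17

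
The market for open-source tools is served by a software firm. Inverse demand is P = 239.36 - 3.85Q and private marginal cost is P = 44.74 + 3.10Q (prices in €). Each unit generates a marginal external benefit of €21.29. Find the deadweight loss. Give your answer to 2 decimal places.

DWL = €32.61

Market equilibrium (private): 44.74 + 3.10Q = 239.36 - 3.85Q → Q_m = 28.0029.
Social marginal cost = private MC − MEB = 23.45 + 3.10Q.
Set SMC = demand: 23.45 + 3.10Q = 239.36 - 3.85Q → Q* = 31.0662.
The welfare-loss triangle has base |Q_m − Q*| and height MEB(Q_m) (the vertical gap between SMC and demand is zero at Q* and MEB at Q_m).
DWL = ½ × 3.0633 × 21.2900 = 32.6088.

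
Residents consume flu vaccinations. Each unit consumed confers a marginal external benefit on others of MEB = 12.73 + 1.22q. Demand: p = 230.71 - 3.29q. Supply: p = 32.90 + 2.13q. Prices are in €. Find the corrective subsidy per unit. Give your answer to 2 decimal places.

Social marginal benefit = demand + MEB = 243.44 - 2.07q.
Set SMB = MC: 243.44 - 2.07q = 32.90 + 2.13q → q* = 50.1286.
The Pigouvian subsidy equals MEB at q*: 12.73 + 1.22×50.1286 = 73.8869.

subsidy = €73.89 per unit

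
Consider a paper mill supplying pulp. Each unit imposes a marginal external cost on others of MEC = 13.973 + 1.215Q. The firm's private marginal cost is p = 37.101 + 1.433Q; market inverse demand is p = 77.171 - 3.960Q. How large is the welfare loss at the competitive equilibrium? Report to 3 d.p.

DWL = 40.029

Market equilibrium (private): 37.101 + 1.433Q = 77.171 - 3.960Q → Q_m = 7.4300.
Social marginal cost = private MC + MEC = 51.074 + 2.648Q.
Set SMC = demand: 51.074 + 2.648Q = 77.171 - 3.960Q → Q* = 3.9493.
Height of the DWL triangle at Q_m is SMC(Q_m) − demand(Q_m) = MEC(Q_m) = 23.0005.
DWL = ½ × 3.4807 × 23.0005 = 40.0289.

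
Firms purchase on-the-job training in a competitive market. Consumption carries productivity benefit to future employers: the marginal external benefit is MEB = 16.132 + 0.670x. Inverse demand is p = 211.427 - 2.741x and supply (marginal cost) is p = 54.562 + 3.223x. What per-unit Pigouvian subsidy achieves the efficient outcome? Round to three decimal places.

subsidy = 38.026 per unit

Social marginal benefit = demand + MEB = 227.559 - 2.071x.
Set SMB = MC: 227.559 - 2.071x = 54.562 + 3.223x → x* = 32.6779.
The Pigouvian subsidy equals MEB at x*: 16.132 + 0.670×32.6779 = 38.0262.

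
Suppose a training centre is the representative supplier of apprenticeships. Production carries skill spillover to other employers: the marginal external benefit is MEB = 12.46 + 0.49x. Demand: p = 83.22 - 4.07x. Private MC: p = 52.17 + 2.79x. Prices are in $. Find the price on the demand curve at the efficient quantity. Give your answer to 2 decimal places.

Social marginal cost = private MC − MEB = 39.71 + 2.30x.
Set SMC = demand: 39.71 + 2.30x = 83.22 - 4.07x → x* = 6.8305.
Consumer price on the demand curve at x*: 83.22 − 4.07×6.8305 = 55.4199.

P = $55.42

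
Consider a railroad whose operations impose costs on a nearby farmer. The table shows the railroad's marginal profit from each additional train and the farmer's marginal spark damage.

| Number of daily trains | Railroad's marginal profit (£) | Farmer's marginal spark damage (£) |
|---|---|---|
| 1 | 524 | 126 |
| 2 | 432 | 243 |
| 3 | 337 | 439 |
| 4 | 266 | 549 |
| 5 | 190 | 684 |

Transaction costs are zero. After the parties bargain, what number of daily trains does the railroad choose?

Bargaining reaches the level where marginal profit last exceeds marginal spark damage.
That holds through level 2 (432 ≥ 243) but not at 3 (337 < 439).

2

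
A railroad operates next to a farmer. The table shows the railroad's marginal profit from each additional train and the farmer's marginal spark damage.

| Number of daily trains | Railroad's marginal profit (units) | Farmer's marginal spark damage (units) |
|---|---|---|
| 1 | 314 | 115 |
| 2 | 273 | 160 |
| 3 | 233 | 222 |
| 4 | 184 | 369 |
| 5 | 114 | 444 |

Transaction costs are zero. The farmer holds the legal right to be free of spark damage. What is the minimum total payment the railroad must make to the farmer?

Efficient level: marginal profit ≥ marginal spark damage through level 3, so k* = 3.
With the farmer holding the right, the railroad must at least compensate total damage at k*: 115 + 160 + 222 = 497.

497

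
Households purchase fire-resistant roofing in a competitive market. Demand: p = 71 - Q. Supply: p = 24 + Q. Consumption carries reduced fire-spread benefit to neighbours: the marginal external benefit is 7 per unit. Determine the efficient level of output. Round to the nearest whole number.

Social marginal benefit = demand + MEB = 78 - Q.
Set SMB = MC: 78 - Q = 24 + Q → Q* = 27.0000.

Q* = 27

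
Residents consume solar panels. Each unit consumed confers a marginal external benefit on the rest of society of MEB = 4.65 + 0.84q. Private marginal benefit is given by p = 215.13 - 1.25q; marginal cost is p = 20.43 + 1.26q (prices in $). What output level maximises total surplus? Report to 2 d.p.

Social marginal benefit = demand + MEB = 219.78 - 0.41q.
Set SMB = MC: 219.78 - 0.41q = 20.43 + 1.26q → q* = 119.3713.

q* = 119.37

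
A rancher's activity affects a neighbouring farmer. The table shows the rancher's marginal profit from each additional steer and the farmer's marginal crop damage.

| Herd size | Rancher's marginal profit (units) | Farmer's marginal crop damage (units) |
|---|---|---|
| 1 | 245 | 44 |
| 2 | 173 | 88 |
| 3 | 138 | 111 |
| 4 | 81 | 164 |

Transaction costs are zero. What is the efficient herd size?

3

Bargaining reaches the level where marginal profit last exceeds marginal crop damage.
That holds through level 3 (138 ≥ 111) but not at 4 (81 < 164).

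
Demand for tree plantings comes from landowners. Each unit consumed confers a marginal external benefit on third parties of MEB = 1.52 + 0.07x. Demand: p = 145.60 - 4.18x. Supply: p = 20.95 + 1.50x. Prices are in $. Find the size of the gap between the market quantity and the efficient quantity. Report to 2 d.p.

Market equilibrium (private): 20.95 + 1.50x = 145.60 - 4.18x → x_m = 21.9454.
Social marginal benefit = demand + MEB = 147.12 - 4.11x.
Set SMB = MC: 147.12 - 4.11x = 20.95 + 1.50x → x* = 22.4902.
Gap = |21.9454 − 22.4902| = 0.5448.

0.54 units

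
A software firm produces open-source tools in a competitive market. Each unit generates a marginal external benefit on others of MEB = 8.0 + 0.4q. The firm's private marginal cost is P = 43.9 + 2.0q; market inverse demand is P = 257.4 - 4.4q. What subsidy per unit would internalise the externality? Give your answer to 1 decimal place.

Social marginal cost = private MC − MEB = 35.9 + 1.6q.
Set SMC = demand: 35.9 + 1.6q = 257.4 - 4.4q → q* = 36.9167.
The Pigouvian subsidy equals MEB at q*: 8.0 + 0.4×36.9167 = 22.7667.

subsidy = 22.8 per unit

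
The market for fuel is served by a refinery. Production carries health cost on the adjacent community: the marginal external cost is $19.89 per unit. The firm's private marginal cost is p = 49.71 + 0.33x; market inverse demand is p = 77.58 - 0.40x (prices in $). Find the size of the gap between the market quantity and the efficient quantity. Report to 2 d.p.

Market equilibrium (private): 49.71 + 0.33x = 77.58 - 0.40x → x_m = 38.1781.
Social marginal cost = private MC + MEC = 69.60 + 0.33x.
Set SMC = demand: 69.60 + 0.33x = 77.58 - 0.40x → x* = 10.9315.
Gap = |38.1781 − 10.9315| = 27.2466.

27.25 units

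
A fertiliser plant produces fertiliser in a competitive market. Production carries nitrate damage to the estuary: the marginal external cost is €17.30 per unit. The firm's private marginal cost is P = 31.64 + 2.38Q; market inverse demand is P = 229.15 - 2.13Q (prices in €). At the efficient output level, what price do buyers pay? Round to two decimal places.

Social marginal cost = private MC + MEC = 48.94 + 2.38Q.
Set SMC = demand: 48.94 + 2.38Q = 229.15 - 2.13Q → Q* = 39.9579.
Consumer price on the demand curve at Q*: 229.15 − 2.13×39.9579 = 144.0397.

P = €144.04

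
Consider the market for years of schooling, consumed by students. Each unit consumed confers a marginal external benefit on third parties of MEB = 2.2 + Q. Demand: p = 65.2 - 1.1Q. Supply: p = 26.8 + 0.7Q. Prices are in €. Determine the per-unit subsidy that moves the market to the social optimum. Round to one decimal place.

Social marginal benefit = demand + MEB = 67.4 - 0.1Q.
Set SMB = MC: 67.4 - 0.1Q = 26.8 + 0.7Q → Q* = 50.7500.
The Pigouvian subsidy equals MEB at Q*: 2.2 + 1.0×50.7500 = 52.9500.

subsidy = €53.0 per unit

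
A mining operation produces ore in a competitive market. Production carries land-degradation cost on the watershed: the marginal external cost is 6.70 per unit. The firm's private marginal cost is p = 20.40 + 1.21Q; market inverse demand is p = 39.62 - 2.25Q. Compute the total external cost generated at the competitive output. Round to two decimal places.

Market equilibrium (private): 20.40 + 1.21Q = 39.62 - 2.25Q → Q_m = 5.5549.
Total external cost = MEC × Q_m = 6.70 × 5.5549 = 37.2178.

37.22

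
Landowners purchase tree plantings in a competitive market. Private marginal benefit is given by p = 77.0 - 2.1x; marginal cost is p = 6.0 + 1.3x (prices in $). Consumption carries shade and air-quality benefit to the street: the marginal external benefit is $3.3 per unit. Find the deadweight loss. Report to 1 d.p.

DWL = $1.6

Market equilibrium (private): 6.0 + 1.3x = 77.0 - 2.1x → x_m = 20.8824.
Social marginal benefit = demand + MEB = 80.3 - 2.1x.
Set SMB = MC: 80.3 - 2.1x = 6.0 + 1.3x → x* = 21.8529.
The loss is the area between SMB and MC from x* to x_m; with linear curves that's a triangle of height MEB(x_m).
DWL = ½ × 0.9705 × 3.3000 = 1.6013.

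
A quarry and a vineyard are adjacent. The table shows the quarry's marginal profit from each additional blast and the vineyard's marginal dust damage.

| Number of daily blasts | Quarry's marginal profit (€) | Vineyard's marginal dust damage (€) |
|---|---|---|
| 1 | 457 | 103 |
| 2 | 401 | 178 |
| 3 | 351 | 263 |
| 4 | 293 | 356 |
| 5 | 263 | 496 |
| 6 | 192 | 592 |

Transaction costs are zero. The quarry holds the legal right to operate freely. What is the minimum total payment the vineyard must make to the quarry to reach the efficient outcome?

€748

Left alone the quarry would choose level 6 (marginal profit stays positive).
Efficient level: k* = 3 (marginal profit ≥ marginal dust damage through 3).
The vineyard must at least cover the quarry's forgone profit from cutting 6→3: 293 + 263 + 192 = 748.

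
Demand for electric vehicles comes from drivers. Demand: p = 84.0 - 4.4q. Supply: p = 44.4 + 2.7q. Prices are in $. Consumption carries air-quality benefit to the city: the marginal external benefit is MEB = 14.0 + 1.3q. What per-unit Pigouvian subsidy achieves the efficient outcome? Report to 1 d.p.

subsidy = $26.0 per unit

Social marginal benefit = demand + MEB = 98.0 - 3.1q.
Set SMB = MC: 98.0 - 3.1q = 44.4 + 2.7q → q* = 9.2414.
The Pigouvian subsidy equals MEB at q*: 14.0 + 1.3×9.2414 = 26.0138.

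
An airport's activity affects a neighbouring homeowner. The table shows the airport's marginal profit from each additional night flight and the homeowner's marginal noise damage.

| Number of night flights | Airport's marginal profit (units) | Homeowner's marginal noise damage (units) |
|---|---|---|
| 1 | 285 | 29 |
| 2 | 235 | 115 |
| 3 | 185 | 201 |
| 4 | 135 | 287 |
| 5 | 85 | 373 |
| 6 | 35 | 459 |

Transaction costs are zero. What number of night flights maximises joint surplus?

Bargaining reaches the level where marginal profit last exceeds marginal noise damage.
That holds through level 2 (235 ≥ 115) but not at 3 (185 < 201).

2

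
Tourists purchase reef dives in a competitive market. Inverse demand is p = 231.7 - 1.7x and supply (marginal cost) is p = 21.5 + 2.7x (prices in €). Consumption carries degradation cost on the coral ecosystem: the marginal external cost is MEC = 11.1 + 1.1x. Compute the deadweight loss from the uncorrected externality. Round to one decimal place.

Market equilibrium (private): 21.5 + 2.7x = 231.7 - 1.7x → x_m = 47.7727.
Social marginal benefit = demand − MEC = 220.6 - 2.8x.
Set SMB = MC: 220.6 - 2.8x = 21.5 + 2.7x → x* = 36.2000.
The loss is the area between SMB and MC from x* to x_m; with linear curves that's a triangle of height MEC(x_m).
DWL = ½ × 11.5727 × 63.6500 = 368.3012.

DWL = €368.3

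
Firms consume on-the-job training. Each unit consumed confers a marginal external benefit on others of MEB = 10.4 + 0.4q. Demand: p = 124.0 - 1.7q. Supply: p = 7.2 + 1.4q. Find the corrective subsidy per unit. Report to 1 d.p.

subsidy = 29.2 per unit

Social marginal benefit = demand + MEB = 134.4 - 1.3q.
Set SMB = MC: 134.4 - 1.3q = 7.2 + 1.4q → q* = 47.1111.
The Pigouvian subsidy equals MEB at q*: 10.4 + 0.4×47.1111 = 29.2444.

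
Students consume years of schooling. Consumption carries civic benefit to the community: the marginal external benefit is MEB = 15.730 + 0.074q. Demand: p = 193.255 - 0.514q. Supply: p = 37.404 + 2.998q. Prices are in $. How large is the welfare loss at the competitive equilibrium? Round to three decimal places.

DWL = $52.578

Market equilibrium (private): 37.404 + 2.998q = 193.255 - 0.514q → q_m = 44.3767.
Social marginal benefit = demand + MEB = 208.985 - 0.440q.
Set SMB = MC: 208.985 - 0.440q = 37.404 + 2.998q → q* = 49.9072.
Between q* and q_m the wedge SMB − MC runs linearly from 0 to MEB(q_m), so the loss is a triangle.
DWL = ½ × 5.5305 × 19.0139 = 52.5782.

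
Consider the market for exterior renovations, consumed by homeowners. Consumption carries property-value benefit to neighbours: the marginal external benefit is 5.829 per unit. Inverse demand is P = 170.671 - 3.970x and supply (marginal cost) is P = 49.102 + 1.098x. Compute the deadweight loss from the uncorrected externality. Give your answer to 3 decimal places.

DWL = 3.352

Market equilibrium (private): 49.102 + 1.098x = 170.671 - 3.970x → x_m = 23.9876.
Social marginal benefit = demand + MEB = 176.500 - 3.970x.
Set SMB = MC: 176.500 - 3.970x = 49.102 + 1.098x → x* = 25.1377.
Between x* and x_m the wedge SMB − MC runs linearly from 0 to MEB(x_m), so the loss is a triangle.
DWL = ½ × 1.1501 × 5.8290 = 3.3520.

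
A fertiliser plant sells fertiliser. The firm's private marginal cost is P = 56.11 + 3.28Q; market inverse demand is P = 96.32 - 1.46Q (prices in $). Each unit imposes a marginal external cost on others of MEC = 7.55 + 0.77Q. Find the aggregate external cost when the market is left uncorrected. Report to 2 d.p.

Market equilibrium (private): 56.11 + 3.28Q = 96.32 - 1.46Q → Q_m = 8.4831.
Total external cost = ∫₀^{Q_m} (7.55 + 0.77Q) dQ = 7.55×8.4831 + ½×0.77×8.4831² = 91.7532.

$91.75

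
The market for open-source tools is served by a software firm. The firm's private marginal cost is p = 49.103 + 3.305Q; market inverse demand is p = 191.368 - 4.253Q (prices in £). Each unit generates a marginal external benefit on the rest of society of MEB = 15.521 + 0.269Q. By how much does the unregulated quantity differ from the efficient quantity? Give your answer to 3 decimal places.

Market equilibrium (private): 49.103 + 3.305Q = 191.368 - 4.253Q → Q_m = 18.8231.
Social marginal cost = private MC − MEB = 33.582 + 3.036Q.
Set SMC = demand: 33.582 + 3.036Q = 191.368 - 4.253Q → Q* = 21.6471.
Gap = |18.8231 − 21.6471| = 2.8240.

2.824 units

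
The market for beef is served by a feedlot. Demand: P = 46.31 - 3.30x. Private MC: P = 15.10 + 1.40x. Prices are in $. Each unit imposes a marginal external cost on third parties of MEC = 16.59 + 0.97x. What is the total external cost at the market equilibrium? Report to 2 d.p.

$131.55

Market equilibrium (private): 15.10 + 1.40x = 46.31 - 3.30x → x_m = 6.6404.
Total external cost = ∫₀^{x_m} (16.59 + 0.97x) dx = 16.59×6.6404 + ½×0.97×6.6404² = 131.5503.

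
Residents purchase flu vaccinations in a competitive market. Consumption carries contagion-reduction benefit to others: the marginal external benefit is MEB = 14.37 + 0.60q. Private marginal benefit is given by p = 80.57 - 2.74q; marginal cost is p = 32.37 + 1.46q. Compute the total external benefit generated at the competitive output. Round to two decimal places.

Market equilibrium (private): 32.37 + 1.46q = 80.57 - 2.74q → q_m = 11.4762.
Total external benefit = ∫₀^{q_m} (14.37 + 0.60q) dq = 14.37×11.4762 + ½×0.60×11.4762² = 204.4239.

204.42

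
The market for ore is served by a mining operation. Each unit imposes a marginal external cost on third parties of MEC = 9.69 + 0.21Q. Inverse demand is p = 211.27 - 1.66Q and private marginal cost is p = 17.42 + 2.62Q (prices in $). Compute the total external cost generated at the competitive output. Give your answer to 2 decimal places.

$654.27

Market equilibrium (private): 17.42 + 2.62Q = 211.27 - 1.66Q → Q_m = 45.2921.
Total external cost = ∫₀^{Q_m} (9.69 + 0.21Q) dQ = 9.69×45.2921 + ½×0.21×45.2921² = 654.2748.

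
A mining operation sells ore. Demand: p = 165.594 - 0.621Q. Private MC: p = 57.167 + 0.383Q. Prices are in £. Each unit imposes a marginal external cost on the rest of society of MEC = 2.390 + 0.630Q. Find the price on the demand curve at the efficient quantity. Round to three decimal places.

P = £125.295

Social marginal cost = private MC + MEC = 59.557 + 1.013Q.
Set SMC = demand: 59.557 + 1.013Q = 165.594 - 0.621Q → Q* = 64.8941.
Consumer price on the demand curve at Q*: 165.594 − 0.621×64.8941 = 125.2948.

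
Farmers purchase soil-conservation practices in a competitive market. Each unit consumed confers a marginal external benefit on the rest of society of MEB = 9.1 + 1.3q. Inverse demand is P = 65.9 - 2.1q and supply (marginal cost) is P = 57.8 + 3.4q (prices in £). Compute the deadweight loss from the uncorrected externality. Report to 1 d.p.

DWL = £14.4

Market equilibrium (private): 57.8 + 3.4q = 65.9 - 2.1q → q_m = 1.4727.
Social marginal benefit = demand + MEB = 75.0 - 0.8q.
Set SMB = MC: 75.0 - 0.8q = 57.8 + 3.4q → q* = 4.0952.
The loss is the area between SMB and MC from q* to q_m; with linear curves that's a triangle of height MEB(q_m).
DWL = ½ × 2.6225 × 11.0145 = 14.4428.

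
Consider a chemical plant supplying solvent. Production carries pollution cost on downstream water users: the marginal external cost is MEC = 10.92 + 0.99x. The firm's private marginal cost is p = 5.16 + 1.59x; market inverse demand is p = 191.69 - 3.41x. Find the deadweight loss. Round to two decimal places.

DWL = 191.14

Market equilibrium (private): 5.16 + 1.59x = 191.69 - 3.41x → x_m = 37.3060.
Social marginal cost = private MC + MEC = 16.08 + 2.58x.
Set SMC = demand: 16.08 + 2.58x = 191.69 - 3.41x → x* = 29.3172.
The welfare-loss triangle has base |x_m − x*| and height MEC(x_m) (the vertical gap between SMC and demand is zero at x* and MEC at x_m).
DWL = ½ × 7.9888 × 47.8529 = 191.1436.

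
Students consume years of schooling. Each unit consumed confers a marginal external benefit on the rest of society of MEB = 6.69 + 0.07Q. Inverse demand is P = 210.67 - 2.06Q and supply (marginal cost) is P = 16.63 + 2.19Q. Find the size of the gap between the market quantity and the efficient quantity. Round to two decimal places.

2.37 units

Market equilibrium (private): 16.63 + 2.19Q = 210.67 - 2.06Q → Q_m = 45.6565.
Social marginal benefit = demand + MEB = 217.36 - 1.99Q.
Set SMB = MC: 217.36 - 1.99Q = 16.63 + 2.19Q → Q* = 48.0215.
Gap = |45.6565 − 48.0215| = 2.3650.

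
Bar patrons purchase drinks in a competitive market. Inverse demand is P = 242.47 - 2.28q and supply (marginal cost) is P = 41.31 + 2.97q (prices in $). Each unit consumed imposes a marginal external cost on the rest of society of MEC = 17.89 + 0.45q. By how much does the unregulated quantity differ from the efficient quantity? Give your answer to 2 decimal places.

Market equilibrium (private): 41.31 + 2.97q = 242.47 - 2.28q → q_m = 38.3162.
Social marginal benefit = demand − MEC = 224.58 - 2.73q.
Set SMB = MC: 224.58 - 2.73q = 41.31 + 2.97q → q* = 32.1526.
Gap = |38.3162 − 32.1526| = 6.1636.

6.16 units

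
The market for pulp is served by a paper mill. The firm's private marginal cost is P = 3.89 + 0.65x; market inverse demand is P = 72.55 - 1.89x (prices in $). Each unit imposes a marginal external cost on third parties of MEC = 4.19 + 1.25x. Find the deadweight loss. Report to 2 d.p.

Market equilibrium (private): 3.89 + 0.65x = 72.55 - 1.89x → x_m = 27.0315.
Social marginal cost = private MC + MEC = 8.08 + 1.90x.
Set SMC = demand: 8.08 + 1.90x = 72.55 - 1.89x → x* = 17.0106.
Between x* and x_m the wedge SMC − demand runs linearly from 0 to MEC(x_m), so the loss is a triangle.
DWL = ½ × 10.0209 × 37.9794 = 190.2939.

DWL = $190.29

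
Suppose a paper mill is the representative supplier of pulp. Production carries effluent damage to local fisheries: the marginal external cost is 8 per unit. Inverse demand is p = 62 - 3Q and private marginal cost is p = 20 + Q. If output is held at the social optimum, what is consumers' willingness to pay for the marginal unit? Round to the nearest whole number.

P = 37

Social marginal cost = private MC + MEC = 28 + Q.
Set SMC = demand: 28 + Q = 62 - 3Q → Q* = 8.5000.
Consumer price on the demand curve at Q*: 62 − 3×8.5000 = 36.5000.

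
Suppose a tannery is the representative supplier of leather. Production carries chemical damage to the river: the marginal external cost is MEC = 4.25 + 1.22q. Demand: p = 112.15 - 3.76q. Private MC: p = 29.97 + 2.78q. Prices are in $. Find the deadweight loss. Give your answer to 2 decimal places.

DWL = $24.70

Market equilibrium (private): 29.97 + 2.78q = 112.15 - 3.76q → q_m = 12.5657.
Social marginal cost = private MC + MEC = 34.22 + 4.00q.
Set SMC = demand: 34.22 + 4.00q = 112.15 - 3.76q → q* = 10.0425.
Height of the DWL triangle at q_m is SMC(q_m) − demand(q_m) = MEC(q_m) = 19.5802.
DWL = ½ × 2.5232 × 19.5802 = 24.7024.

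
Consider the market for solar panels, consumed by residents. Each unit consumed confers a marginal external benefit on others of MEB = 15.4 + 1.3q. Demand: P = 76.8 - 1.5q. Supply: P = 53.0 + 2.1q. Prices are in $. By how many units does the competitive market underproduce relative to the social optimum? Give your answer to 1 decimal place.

Market equilibrium (private): 53.0 + 2.1q = 76.8 - 1.5q → q_m = 6.6111.
Social marginal benefit = demand + MEB = 92.2 - 0.2q.
Set SMB = MC: 92.2 - 0.2q = 53.0 + 2.1q → q* = 17.0435.
Gap = |6.6111 − 17.0435| = 10.4324.

10.4 units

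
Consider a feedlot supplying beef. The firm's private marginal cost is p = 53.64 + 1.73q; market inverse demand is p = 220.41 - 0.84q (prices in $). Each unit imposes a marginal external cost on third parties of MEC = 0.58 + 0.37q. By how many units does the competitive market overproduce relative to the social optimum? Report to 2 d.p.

8.36 units

Market equilibrium (private): 53.64 + 1.73q = 220.41 - 0.84q → q_m = 64.8911.
Social marginal cost = private MC + MEC = 54.22 + 2.10q.
Set SMC = demand: 54.22 + 2.10q = 220.41 - 0.84q → q* = 56.5272.
Gap = |64.8911 − 56.5272| = 8.3639.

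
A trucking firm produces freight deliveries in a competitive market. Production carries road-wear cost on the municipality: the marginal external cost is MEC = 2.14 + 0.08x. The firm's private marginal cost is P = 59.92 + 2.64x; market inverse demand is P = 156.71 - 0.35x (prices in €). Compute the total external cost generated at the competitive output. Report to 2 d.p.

Market equilibrium (private): 59.92 + 2.64x = 156.71 - 0.35x → x_m = 32.3712.
Total external cost = ∫₀^{x_m} (2.14 + 0.08x) dx = 2.14×32.3712 + ½×0.08×32.3712² = 111.1902.

€111.19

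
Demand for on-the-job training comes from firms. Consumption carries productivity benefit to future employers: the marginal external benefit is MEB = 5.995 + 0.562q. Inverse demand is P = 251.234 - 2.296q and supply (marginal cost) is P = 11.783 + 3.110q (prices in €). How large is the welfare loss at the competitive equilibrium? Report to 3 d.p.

Market equilibrium (private): 11.783 + 3.110q = 251.234 - 2.296q → q_m = 44.2936.
Social marginal benefit = demand + MEB = 257.229 - 1.734q.
Set SMB = MC: 257.229 - 1.734q = 11.783 + 3.110q → q* = 50.6701.
Between q* and q_m the wedge SMB − MC runs linearly from 0 to MEB(q_m), so the loss is a triangle.
DWL = ½ × 6.3765 × 30.8880 = 98.4787.

DWL = €98.479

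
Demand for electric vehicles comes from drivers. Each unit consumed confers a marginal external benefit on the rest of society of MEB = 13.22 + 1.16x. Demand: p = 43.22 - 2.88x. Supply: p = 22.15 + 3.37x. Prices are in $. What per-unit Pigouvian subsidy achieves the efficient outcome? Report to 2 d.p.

Social marginal benefit = demand + MEB = 56.44 - 1.72x.
Set SMB = MC: 56.44 - 1.72x = 22.15 + 3.37x → x* = 6.7367.
The Pigouvian subsidy equals MEB at x*: 13.22 + 1.16×6.7367 = 21.0346.

subsidy = $21.03 per unit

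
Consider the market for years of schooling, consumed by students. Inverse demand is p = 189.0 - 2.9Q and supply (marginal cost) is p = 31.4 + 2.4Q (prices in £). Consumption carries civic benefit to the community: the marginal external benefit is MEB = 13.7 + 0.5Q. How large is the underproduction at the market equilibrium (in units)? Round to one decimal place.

6.0 units

Market equilibrium (private): 31.4 + 2.4Q = 189.0 - 2.9Q → Q_m = 29.7358.
Social marginal benefit = demand + MEB = 202.7 - 2.4Q.
Set SMB = MC: 202.7 - 2.4Q = 31.4 + 2.4Q → Q* = 35.6875.
Gap = |29.7358 − 35.6875| = 5.9517.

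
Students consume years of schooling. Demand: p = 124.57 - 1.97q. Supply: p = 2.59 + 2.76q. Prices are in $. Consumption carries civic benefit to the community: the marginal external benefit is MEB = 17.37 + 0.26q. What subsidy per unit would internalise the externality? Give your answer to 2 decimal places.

subsidy = $25.48 per unit

Social marginal benefit = demand + MEB = 141.94 - 1.71q.
Set SMB = MC: 141.94 - 1.71q = 2.59 + 2.76q → q* = 31.1745.
The Pigouvian subsidy equals MEB at q*: 17.37 + 0.26×31.1745 = 25.4754.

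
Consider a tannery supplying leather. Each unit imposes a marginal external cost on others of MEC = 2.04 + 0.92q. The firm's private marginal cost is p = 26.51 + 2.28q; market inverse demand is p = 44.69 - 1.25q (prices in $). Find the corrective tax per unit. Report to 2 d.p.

Social marginal cost = private MC + MEC = 28.55 + 3.20q.
Set SMC = demand: 28.55 + 3.20q = 44.69 - 1.25q → q* = 3.6270.
The Pigouvian tax equals MEC at q*: 2.04 + 0.92×3.6270 = 5.3768.

tax = $5.38 per unit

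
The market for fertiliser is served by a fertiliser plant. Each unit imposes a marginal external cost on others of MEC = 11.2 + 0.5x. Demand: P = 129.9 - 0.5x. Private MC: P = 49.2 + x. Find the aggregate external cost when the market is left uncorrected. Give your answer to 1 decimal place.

Market equilibrium (private): 49.2 + x = 129.9 - 0.5x → x_m = 53.8000.
Total external cost = ∫₀^{x_m} (11.2 + 0.5x) dx = 11.2×53.8000 + ½×0.5×53.8000² = 1326.1700.

1326.2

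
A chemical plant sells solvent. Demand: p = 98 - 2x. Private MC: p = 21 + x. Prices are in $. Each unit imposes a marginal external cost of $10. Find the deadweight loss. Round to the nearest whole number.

Market equilibrium (private): 21 + x = 98 - 2x → x_m = 25.6667.
Social marginal cost = private MC + MEC = 31 + x.
Set SMC = demand: 31 + x = 98 - 2x → x* = 22.3333.
The welfare-loss triangle has base |x_m − x*| and height MEC(x_m) (the vertical gap between SMC and demand is zero at x* and MEC at x_m).
DWL = ½ × 3.3334 × 10.0000 = 16.6670.

DWL = $17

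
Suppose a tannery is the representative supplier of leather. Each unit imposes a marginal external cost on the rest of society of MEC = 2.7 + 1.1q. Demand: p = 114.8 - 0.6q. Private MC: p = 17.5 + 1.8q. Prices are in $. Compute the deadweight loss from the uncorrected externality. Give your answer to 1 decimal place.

Market equilibrium (private): 17.5 + 1.8q = 114.8 - 0.6q → q_m = 40.5417.
Social marginal cost = private MC + MEC = 20.2 + 2.9q.
Set SMC = demand: 20.2 + 2.9q = 114.8 - 0.6q → q* = 27.0286.
Height of the DWL triangle at q_m is SMC(q_m) − demand(q_m) = MEC(q_m) = 47.2958.
DWL = ½ × 13.5131 × 47.2958 = 319.5564.

DWL = $319.6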